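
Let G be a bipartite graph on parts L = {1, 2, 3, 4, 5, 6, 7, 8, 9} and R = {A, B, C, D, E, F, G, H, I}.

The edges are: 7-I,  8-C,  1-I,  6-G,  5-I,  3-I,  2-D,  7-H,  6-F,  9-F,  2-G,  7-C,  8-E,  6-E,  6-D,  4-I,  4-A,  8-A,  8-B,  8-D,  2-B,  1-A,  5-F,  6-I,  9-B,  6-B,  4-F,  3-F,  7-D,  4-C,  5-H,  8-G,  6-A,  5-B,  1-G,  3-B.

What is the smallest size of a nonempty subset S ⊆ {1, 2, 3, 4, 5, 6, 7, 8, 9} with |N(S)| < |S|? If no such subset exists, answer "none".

A matching saturating every left vertex exists, for instance 1→I, 2→G, 3→F, 4→C, 5→H, 6→E, 7→D, 8→A, 9→B.
By Hall's marriage theorem, this means |N(S)| ≥ |S| for every subset S, so no violating subset exists.

none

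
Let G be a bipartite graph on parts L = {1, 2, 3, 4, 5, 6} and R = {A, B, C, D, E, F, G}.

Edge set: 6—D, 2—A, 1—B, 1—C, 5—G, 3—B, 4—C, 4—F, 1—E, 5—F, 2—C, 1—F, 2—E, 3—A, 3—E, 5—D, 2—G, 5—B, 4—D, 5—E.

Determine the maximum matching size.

A valid assignment of size 6: 1–E, 2–C, 3–B, 4–F, 5–G, 6–D.
This saturates every left vertex, so 6 is the maximum.

6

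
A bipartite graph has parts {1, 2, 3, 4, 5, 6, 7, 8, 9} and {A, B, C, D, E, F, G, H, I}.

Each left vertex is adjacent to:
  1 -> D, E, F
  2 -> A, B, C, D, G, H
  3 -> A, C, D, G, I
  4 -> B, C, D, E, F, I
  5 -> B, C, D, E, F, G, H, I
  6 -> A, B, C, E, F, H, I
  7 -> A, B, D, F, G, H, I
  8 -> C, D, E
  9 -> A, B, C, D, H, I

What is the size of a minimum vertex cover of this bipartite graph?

9

A maximum matching has 9 edges (e.g. 1–F, 2–D, 3–G, 4–I, 5–B, 6–E, 7–H, 8–C, 9–A).
By König's theorem the minimum vertex cover has the same size. One such cover is {1, 2, 3, 4, 5, 6, 7, 8, 9}.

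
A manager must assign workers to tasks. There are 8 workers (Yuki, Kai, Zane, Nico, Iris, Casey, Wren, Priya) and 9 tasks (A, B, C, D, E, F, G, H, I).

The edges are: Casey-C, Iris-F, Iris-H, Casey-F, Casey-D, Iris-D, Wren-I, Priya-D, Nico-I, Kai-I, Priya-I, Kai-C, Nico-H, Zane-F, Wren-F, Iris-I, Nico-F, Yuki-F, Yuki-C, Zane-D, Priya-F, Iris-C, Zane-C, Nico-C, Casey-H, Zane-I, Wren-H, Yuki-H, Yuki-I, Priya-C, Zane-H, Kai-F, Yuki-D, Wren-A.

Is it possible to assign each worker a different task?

The set {Yuki, Kai, Zane, Nico, Iris, Casey, Priya} has only 5 neighbours ({C, D, F, H, I}), so by Hall's theorem at most 6 of the 8 workers can be matched.
Hence no matching covers every worker.

No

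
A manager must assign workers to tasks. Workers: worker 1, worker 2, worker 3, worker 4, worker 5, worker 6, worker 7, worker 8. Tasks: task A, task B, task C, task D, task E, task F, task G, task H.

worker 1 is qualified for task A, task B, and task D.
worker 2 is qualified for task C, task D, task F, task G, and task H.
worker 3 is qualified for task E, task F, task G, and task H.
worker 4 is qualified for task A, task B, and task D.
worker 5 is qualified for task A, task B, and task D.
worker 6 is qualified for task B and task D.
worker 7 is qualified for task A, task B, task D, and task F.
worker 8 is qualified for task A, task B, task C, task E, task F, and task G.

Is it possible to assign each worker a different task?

No

The set {worker 1, worker 4, worker 5, worker 6} has only 3 neighbours ({task A, task B, task D}), so by Hall's theorem at most 7 of the 8 workers can be matched.
Hence no matching covers every worker.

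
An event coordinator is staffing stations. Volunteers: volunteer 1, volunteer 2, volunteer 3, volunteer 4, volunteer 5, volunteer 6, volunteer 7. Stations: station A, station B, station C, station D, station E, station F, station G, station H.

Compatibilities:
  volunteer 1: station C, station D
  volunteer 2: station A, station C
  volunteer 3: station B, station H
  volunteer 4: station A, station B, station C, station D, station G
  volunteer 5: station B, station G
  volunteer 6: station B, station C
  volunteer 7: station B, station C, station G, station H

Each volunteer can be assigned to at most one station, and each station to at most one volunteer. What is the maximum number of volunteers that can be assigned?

6

A valid assignment of size 6: volunteer 1-station D, volunteer 2-station A, volunteer 3-station H, volunteer 4-station C, volunteer 5-station G, volunteer 6-station B.
The set {volunteer 1, volunteer 2, volunteer 3, volunteer 4, volunteer 5, volunteer 6, volunteer 7} has only 6 neighbours ({station A, station B, station C, station D, station G, station H}), so by Hall's theorem at most 6 of the 7 volunteers can be matched.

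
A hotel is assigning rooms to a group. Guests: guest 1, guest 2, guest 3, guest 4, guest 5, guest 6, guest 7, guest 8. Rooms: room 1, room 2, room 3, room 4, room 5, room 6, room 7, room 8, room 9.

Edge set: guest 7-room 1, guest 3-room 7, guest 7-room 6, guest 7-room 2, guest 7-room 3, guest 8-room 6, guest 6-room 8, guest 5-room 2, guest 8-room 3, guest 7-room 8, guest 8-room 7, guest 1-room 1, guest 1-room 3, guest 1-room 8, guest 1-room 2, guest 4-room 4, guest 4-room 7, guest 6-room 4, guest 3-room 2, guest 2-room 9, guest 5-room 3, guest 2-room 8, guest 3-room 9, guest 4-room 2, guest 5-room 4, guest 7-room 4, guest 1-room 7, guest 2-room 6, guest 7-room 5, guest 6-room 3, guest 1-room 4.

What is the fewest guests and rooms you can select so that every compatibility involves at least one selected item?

The 8 edges guest 1–room 8, guest 2–room 6, guest 3–room 9, guest 4–room 4, guest 5–room 2, guest 6–room 3, guest 7–room 5, guest 8–room 7 form a matching, so any vertex cover needs at least 8 vertices (one per matched edge).
Conversely {guest 1, guest 2, guest 3, guest 4, guest 5, guest 6, guest 7, guest 8} meets every edge and has exactly 8 vertices, so 8 is optimal.

8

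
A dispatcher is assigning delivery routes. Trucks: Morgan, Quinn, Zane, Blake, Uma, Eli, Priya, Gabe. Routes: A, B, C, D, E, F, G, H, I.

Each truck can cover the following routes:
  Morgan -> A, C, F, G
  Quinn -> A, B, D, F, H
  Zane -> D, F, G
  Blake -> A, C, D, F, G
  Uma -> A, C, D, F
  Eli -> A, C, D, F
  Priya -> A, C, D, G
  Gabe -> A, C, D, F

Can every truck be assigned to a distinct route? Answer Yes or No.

No

The set {Morgan, Zane, Blake, Uma, Eli, Priya, Gabe} has only 5 neighbours ({A, C, D, F, G}), so by Hall's theorem at most 6 of the 8 trucks can be matched.
Hence no matching covers every truck.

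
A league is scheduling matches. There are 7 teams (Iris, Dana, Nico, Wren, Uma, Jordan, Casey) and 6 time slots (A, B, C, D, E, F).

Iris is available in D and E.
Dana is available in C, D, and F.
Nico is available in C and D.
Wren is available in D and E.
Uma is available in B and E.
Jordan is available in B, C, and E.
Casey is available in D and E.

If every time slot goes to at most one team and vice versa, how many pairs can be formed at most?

5

A valid assignment of size 5: Iris-D, Dana-F, Nico-C, Wren-E, Uma-B.
The set {Iris, Nico, Wren, Uma, Jordan, Casey} has only 4 neighbours ({B, C, D, E}), so by Hall's theorem at most 5 of the 7 teams can be matched.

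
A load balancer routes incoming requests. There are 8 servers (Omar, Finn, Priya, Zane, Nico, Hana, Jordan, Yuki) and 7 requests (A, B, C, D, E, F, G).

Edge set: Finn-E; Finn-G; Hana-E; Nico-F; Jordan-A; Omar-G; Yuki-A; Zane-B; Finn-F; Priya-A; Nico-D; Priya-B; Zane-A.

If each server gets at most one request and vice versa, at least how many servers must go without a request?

2

One maximum matching: Omar–G, Finn–F, Priya–A, Zane–B, Nico–D, Hana–E.
The set {Priya, Zane, Jordan, Yuki} has only 2 neighbours ({A, B}), so by Hall's theorem at most 6 of the 8 servers can be matched.
That matches 6 of the 8, leaving 2 unmatched; no matching can do better.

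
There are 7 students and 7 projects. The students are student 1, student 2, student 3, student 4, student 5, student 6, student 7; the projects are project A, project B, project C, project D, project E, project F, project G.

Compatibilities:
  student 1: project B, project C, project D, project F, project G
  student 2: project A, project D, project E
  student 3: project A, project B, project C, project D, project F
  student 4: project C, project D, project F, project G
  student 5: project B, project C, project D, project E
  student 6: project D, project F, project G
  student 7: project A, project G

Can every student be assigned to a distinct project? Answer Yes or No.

Yes

A valid assignment of size 7: student 1→project D, student 2→project E, student 3→project B, student 4→project G, student 5→project C, student 6→project F, student 7→project A.
Every student is matched, so this is a perfect matching.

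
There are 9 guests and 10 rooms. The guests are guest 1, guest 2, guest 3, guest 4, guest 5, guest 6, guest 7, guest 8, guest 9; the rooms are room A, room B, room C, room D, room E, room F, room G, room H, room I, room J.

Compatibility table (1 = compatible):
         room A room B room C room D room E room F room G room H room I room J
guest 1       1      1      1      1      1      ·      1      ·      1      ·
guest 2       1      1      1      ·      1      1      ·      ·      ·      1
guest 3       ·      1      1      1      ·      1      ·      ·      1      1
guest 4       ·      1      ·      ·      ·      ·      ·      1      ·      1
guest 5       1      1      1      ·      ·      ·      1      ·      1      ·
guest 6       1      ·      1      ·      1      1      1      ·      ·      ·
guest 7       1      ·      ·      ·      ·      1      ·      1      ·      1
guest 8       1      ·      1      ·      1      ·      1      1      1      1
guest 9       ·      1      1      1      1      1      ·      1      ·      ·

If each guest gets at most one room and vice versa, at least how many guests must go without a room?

For example, pair guest 1–room I, guest 2–room A, guest 3–room C, guest 4–room B, guest 5–room G, guest 6–room F, guest 7–room H, guest 8–room J, guest 9–room D.
This saturates every guest, so 9 is the maximum.
That matches 9 of the 9, leaving 0 unmatched; no matching can do better.

0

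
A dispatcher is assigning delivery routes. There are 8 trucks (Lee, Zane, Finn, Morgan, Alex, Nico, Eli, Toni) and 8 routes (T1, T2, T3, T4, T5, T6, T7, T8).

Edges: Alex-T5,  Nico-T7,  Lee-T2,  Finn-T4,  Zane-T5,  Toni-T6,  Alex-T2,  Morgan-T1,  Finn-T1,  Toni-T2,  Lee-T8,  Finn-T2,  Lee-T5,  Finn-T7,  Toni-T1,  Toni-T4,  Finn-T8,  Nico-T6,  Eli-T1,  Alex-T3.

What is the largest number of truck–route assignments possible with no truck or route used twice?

One maximum matching: Lee–T8, Zane–T5, Finn–T4, Morgan–T1, Alex–T3, Nico–T7, Toni–T2.
The set {Morgan, Eli} has only 1 neighbour ({T1}), so by Hall's theorem at most 7 of the 8 trucks can be matched.

7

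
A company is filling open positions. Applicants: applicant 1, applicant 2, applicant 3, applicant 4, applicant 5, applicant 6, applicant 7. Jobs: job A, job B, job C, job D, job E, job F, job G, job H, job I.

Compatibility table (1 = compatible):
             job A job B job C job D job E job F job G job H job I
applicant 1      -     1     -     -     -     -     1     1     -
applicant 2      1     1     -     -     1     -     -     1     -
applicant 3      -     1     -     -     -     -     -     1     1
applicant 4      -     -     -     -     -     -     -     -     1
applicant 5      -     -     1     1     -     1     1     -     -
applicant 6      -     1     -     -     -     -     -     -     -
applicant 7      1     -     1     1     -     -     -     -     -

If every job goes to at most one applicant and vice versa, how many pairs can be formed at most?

A valid assignment of size 7: applicant 1→job G, applicant 2→job E, applicant 3→job H, applicant 4→job I, applicant 5→job F, applicant 6→job B, applicant 7→job A.
All 7 applicants are matched, so no larger matching exists.

7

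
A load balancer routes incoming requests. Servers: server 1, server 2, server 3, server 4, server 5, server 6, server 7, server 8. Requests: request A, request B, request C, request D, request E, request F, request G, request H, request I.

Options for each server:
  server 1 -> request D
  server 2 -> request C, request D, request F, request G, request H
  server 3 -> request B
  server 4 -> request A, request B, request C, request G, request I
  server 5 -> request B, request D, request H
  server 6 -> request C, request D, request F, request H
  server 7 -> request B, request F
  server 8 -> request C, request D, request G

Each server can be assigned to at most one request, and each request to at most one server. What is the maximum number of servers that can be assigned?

For example, pair server 1-request D, server 2-request G, server 3-request B, server 4-request I, server 5-request H, server 6-request C, server 7-request F.
The set {server 1, server 2, server 3, server 5, server 6, server 7, server 8} has only 6 neighbours ({request B, request C, request D, request F, request G, request H}), so by Hall's theorem at most 7 of the 8 servers can be matched.

7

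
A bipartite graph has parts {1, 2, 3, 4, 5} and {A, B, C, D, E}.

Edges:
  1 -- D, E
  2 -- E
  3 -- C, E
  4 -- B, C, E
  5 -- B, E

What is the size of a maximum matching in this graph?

For example, pair 1-D, 2-E, 3-C, 4-B.
The set {2, 3, 4, 5} has only 3 neighbours ({B, C, E}), so by Hall's theorem at most 4 of the 5 left vertices can be matched.

4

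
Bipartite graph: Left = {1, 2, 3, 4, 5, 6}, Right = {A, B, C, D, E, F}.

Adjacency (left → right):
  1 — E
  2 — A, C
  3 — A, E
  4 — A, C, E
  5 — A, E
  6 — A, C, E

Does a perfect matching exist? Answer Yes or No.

No

The set {1, 2, 3, 4, 5, 6} has only 3 neighbours ({A, C, E}), so by Hall's theorem at most 3 of the 6 left vertices can be matched.
Hence no matching covers every left vertex.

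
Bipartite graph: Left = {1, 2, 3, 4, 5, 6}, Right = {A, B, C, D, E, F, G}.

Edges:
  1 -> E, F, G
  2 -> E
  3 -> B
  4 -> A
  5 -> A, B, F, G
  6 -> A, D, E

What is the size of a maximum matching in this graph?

6

One maximum matching: 1-G, 2-E, 3-B, 4-A, 5-F, 6-D.
This saturates every left vertex, so 6 is the maximum.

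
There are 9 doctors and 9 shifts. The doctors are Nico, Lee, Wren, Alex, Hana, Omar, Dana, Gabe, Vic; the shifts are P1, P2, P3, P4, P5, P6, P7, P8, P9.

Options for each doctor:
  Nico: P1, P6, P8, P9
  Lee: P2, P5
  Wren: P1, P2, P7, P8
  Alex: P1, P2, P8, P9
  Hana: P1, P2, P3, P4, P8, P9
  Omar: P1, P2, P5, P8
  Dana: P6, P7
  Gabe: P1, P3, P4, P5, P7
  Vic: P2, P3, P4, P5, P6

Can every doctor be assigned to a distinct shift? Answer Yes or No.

Yes

For example, pair Nico-P9, Lee-P2, Wren-P7, Alex-P8, Hana-P1, Omar-P5, Dana-P6, Gabe-P4, Vic-P3.
All 9 doctors are covered.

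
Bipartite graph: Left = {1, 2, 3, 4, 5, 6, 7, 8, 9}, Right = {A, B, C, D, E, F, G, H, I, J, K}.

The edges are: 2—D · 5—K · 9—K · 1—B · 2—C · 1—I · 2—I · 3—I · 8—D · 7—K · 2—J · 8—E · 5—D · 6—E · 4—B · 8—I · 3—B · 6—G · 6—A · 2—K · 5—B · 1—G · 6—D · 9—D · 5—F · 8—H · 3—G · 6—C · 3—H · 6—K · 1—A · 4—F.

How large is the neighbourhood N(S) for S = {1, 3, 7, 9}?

The union of neighbours of {1, 3, 7, 9} is {A, B, D, G, H, I, K}, which has 7 elements.
Since |N(S)| = 7 ≥ |S| = 4, Hall's condition holds for this subset.

7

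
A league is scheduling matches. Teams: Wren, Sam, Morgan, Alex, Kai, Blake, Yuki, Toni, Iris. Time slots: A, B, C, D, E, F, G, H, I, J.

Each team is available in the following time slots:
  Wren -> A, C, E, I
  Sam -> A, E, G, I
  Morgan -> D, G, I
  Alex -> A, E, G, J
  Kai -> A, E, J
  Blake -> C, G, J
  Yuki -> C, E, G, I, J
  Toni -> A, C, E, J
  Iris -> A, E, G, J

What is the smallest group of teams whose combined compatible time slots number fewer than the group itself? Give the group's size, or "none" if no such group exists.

7

Take S = {Wren, Sam, Alex, Kai, Blake, Yuki, Toni}. Its neighbourhood is {A, C, E, G, I, J}, so |N(S)| = 6 < |S| = 7.
Every subset of size less than 7 has at least as many neighbours as members, so 7 is the minimum.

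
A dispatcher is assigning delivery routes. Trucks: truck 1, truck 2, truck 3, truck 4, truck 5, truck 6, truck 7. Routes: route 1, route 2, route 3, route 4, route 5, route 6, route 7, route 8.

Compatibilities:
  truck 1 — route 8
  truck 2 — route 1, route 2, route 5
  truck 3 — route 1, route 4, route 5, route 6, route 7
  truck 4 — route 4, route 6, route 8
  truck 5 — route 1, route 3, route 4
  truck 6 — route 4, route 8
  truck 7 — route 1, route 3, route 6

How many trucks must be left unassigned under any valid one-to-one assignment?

For example, pair truck 1→route 8, truck 2→route 2, truck 3→route 7, truck 4→route 6, truck 5→route 1, truck 6→route 4, truck 7→route 3.
All 7 trucks are matched, so no larger matching exists.
That matches 7 of the 7, leaving 0 unmatched; no matching can do better.

0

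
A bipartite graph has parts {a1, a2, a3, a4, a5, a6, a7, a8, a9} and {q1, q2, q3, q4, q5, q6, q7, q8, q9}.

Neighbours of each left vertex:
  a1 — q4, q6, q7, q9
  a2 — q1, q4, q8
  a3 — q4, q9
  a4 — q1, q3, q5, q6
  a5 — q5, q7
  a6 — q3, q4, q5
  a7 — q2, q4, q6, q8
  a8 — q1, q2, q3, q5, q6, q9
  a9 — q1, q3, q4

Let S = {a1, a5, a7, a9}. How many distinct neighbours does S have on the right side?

The union of neighbours of {a1, a5, a7, a9} is {q1, q2, q3, q4, q5, q6, q7, q8, q9}, which has 9 elements.
Since |N(S)| = 9 ≥ |S| = 4, Hall's condition holds for this subset.

9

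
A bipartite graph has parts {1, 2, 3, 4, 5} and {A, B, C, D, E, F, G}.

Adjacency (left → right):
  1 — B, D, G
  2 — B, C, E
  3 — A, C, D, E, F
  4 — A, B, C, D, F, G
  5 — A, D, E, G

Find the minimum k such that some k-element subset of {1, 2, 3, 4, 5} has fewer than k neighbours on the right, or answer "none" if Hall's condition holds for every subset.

none

A matching saturating every left vertex exists, for instance 1→G, 2→B, 3→F, 4→A, 5→E.
By Hall's marriage theorem, this means |N(S)| ≥ |S| for every subset S, so no violating subset exists.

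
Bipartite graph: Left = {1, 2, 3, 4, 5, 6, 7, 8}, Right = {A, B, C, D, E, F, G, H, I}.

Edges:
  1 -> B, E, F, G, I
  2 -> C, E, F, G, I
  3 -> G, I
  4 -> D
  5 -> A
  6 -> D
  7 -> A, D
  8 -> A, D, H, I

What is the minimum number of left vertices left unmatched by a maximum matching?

A valid assignment of size 6: 1-B, 2-E, 3-G, 4-D, 5-A, 8-I.
The set {4, 5, 6, 7} has only 2 neighbours ({A, D}), so by Hall's theorem at most 6 of the 8 left vertices can be matched.
That matches 6 of the 8, leaving 2 unmatched; no matching can do better.

2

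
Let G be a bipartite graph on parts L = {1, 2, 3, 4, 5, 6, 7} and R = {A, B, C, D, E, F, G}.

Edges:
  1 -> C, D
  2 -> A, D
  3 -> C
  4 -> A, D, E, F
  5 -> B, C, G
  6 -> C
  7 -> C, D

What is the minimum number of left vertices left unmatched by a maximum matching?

A valid assignment of size 5: 1-D, 2-A, 3-C, 4-E, 5-B.
The set {1, 3, 6, 7} has only 2 neighbours ({C, D}), so by Hall's theorem at most 5 of the 7 left vertices can be matched.
That matches 5 of the 7, leaving 2 unmatched; no matching can do better.

2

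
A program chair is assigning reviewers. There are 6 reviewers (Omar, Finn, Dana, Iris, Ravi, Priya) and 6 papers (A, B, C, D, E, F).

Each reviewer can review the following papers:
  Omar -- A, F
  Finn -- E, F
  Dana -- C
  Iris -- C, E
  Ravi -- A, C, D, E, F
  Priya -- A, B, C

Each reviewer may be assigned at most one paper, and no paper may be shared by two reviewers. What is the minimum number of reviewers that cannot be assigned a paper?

0

A valid assignment of size 6: Omar→A, Finn→F, Dana→C, Iris→E, Ravi→D, Priya→B.
This saturates every reviewer, so 6 is the maximum.
That matches 6 of the 6, leaving 0 unmatched; no matching can do better.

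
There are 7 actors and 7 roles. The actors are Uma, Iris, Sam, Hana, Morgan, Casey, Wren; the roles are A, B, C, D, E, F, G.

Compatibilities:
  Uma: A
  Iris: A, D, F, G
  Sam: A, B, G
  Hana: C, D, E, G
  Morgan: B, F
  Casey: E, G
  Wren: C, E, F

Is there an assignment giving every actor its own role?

Yes

A valid assignment of size 7: Uma-A, Iris-D, Sam-B, Hana-C, Morgan-F, Casey-G, Wren-E.
All 7 actors are covered.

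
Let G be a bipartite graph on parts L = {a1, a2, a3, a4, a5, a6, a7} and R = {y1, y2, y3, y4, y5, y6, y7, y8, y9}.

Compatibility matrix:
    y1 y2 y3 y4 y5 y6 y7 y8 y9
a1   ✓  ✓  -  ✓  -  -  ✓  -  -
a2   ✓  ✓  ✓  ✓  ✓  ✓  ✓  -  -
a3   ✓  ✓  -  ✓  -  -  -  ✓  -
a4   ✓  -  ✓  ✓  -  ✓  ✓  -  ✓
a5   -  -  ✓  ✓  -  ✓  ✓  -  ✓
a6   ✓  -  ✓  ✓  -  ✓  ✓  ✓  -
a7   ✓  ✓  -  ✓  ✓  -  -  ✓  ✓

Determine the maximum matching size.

7

A valid assignment of size 7: a1–y1, a2–y6, a3–y2, a4–y9, a5–y7, a6–y3, a7–y4.
This saturates every left vertex, so 7 is the maximum.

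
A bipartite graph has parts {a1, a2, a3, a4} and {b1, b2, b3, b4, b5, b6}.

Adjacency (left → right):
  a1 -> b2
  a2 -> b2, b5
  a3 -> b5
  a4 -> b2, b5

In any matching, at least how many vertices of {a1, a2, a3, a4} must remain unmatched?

One maximum matching: a1–b2, a2–b5.
The set {a1, a2, a3, a4} has only 2 neighbours ({b2, b5}), so by Hall's theorem at most 2 of the 4 left vertices can be matched.
That matches 2 of the 4, leaving 2 unmatched; no matching can do better.

2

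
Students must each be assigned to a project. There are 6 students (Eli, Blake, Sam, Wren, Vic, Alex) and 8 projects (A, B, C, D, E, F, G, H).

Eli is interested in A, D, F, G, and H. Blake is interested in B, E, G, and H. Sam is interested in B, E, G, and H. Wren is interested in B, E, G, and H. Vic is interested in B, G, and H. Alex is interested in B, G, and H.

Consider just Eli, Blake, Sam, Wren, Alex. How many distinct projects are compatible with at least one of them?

7

The union of neighbours of {Eli, Blake, Sam, Wren, Alex} is {A, B, D, E, F, G, H}, which has 7 elements.
Since |N(S)| = 7 ≥ |S| = 5, Hall's condition holds for this subset.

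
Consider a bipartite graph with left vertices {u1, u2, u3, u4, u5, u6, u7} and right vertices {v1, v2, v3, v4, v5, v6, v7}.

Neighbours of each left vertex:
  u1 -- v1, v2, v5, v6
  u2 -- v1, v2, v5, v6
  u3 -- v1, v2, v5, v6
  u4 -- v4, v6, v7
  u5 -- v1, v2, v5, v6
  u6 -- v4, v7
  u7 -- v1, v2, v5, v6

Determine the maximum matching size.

A valid assignment of size 6: u1→v1, u2→v5, u3→v6, u4→v4, u5→v2, u6→v7.
The set {u1, u2, u3, u5, u7} has only 4 neighbours ({v1, v2, v5, v6}), so by Hall's theorem at most 6 of the 7 left vertices can be matched.

6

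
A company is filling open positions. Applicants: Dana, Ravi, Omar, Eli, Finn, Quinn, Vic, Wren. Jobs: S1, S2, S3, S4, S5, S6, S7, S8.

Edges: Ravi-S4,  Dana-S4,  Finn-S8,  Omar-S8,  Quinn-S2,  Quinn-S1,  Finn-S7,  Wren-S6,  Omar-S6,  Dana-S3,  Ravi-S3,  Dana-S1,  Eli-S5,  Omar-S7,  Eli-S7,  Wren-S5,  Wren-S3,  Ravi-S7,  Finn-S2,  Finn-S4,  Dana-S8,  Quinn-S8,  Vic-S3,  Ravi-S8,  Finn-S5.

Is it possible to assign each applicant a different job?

For example, pair Dana-S1, Ravi-S4, Omar-S8, Eli-S5, Finn-S7, Quinn-S2, Vic-S3, Wren-S6.
Every applicant is matched, so this is a perfect matching.

Yes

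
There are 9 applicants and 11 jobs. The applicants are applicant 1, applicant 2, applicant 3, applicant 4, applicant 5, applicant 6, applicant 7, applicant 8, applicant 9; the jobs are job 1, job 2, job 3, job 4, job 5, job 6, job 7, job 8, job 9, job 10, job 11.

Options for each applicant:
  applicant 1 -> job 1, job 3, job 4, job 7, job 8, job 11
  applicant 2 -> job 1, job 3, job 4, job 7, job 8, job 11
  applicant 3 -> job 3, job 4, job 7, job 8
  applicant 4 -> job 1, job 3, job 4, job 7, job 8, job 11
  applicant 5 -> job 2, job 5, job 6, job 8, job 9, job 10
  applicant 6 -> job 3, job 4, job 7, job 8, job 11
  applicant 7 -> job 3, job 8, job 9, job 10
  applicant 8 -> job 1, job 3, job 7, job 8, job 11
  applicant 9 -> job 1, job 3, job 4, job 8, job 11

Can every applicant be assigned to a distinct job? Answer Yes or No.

The set {applicant 1, applicant 2, applicant 3, applicant 4, applicant 6, applicant 8, applicant 9} has only 6 neighbours ({job 1, job 11, job 3, job 4, job 7, job 8}), so by Hall's theorem at most 8 of the 9 applicants can be matched.
Hence no matching covers every applicant.

No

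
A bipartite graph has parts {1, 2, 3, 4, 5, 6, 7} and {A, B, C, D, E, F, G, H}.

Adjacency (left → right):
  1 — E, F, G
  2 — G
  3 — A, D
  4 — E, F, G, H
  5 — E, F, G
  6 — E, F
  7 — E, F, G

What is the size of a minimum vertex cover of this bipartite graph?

The 5 edges 1–F, 2–G, 3–D, 4–H, 5–E form a matching, so any vertex cover needs at least 5 vertices (one per matched edge).
Conversely {3, 4, E, F, G} meets every edge and has exactly 5 vertices, so 5 is optimal.

5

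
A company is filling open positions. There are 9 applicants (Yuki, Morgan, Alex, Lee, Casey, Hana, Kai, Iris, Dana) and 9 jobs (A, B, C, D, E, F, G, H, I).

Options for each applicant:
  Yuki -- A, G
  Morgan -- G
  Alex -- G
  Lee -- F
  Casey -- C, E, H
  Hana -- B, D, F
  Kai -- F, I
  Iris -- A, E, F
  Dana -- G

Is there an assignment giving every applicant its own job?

No

The set {Morgan, Alex, Dana} has only 1 neighbour ({G}), so by Hall's theorem at most 7 of the 9 applicants can be matched.
Hence no matching covers every applicant.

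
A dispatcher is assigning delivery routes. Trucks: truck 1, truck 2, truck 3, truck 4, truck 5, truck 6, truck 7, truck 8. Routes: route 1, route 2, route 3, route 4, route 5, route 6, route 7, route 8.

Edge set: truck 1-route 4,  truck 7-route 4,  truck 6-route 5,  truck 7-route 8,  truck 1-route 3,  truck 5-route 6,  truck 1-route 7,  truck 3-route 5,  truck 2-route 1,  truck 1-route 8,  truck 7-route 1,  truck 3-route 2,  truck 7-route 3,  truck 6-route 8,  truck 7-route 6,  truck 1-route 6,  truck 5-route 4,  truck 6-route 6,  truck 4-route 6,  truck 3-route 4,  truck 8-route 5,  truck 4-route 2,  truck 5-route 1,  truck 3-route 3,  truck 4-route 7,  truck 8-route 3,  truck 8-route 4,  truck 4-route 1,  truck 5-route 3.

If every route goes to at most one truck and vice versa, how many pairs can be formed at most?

A valid assignment of size 8: truck 1→route 8, truck 2→route 1, truck 3→route 2, truck 4→route 7, truck 5→route 6, truck 6→route 5, truck 7→route 3, truck 8→route 4.
This saturates every truck, so 8 is the maximum.

8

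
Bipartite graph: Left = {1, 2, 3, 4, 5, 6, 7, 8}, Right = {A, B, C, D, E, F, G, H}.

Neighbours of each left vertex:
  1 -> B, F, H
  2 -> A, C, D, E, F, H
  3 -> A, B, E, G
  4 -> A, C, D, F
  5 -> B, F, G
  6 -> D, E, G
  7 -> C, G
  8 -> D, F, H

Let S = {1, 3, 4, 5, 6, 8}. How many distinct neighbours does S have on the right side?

8

The union of neighbours of {1, 3, 4, 5, 6, 8} is {A, B, C, D, E, F, G, H}, which has 8 elements.
Since |N(S)| = 8 ≥ |S| = 6, Hall's condition holds for this subset.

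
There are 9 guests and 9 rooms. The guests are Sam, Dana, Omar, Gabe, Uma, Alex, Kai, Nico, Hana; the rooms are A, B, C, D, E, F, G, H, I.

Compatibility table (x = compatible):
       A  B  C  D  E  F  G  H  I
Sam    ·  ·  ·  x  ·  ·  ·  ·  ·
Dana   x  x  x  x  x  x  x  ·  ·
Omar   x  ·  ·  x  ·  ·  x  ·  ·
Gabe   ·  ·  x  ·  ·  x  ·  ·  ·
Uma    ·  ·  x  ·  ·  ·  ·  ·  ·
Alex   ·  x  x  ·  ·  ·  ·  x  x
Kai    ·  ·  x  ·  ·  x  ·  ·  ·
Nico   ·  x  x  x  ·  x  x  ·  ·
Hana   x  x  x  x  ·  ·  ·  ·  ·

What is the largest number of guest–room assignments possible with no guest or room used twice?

8

For example, pair Sam–D, Dana–E, Omar–A, Gabe–F, Uma–C, Alex–H, Nico–G, Hana–B.
The set {Gabe, Uma, Kai} has only 2 neighbours ({C, F}), so by Hall's theorem at most 8 of the 9 guests can be matched.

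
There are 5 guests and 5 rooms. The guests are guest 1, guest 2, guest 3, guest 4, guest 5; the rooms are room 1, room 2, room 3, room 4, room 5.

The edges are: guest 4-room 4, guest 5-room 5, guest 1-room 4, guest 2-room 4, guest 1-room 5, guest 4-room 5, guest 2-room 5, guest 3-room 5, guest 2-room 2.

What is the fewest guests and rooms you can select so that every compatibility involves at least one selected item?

The 3 edges guest 1–room 4, guest 2–room 2, guest 3–room 5 form a matching, so any vertex cover needs at least 3 vertices (one per matched edge).
Conversely {guest 2, room 4, room 5} meets every edge and has exactly 3 vertices, so 3 is optimal.

3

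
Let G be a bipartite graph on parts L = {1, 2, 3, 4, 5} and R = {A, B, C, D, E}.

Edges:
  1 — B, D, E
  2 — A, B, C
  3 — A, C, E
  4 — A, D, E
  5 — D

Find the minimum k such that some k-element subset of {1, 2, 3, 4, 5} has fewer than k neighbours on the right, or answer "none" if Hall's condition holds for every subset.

A matching saturating every left vertex exists, for instance 1→B, 2→C, 3→E, 4→A, 5→D.
By Hall's marriage theorem, this means |N(S)| ≥ |S| for every subset S, so no violating subset exists.

none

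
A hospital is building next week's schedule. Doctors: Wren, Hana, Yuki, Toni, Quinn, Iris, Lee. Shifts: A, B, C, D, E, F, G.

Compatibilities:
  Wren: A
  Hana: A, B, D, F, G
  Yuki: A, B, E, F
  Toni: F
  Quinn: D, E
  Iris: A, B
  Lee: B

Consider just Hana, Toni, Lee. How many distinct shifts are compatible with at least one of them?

The union of neighbours of {Hana, Toni, Lee} is {A, B, D, F, G}, which has 5 elements.
Since |N(S)| = 5 ≥ |S| = 3, Hall's condition holds for this subset.

5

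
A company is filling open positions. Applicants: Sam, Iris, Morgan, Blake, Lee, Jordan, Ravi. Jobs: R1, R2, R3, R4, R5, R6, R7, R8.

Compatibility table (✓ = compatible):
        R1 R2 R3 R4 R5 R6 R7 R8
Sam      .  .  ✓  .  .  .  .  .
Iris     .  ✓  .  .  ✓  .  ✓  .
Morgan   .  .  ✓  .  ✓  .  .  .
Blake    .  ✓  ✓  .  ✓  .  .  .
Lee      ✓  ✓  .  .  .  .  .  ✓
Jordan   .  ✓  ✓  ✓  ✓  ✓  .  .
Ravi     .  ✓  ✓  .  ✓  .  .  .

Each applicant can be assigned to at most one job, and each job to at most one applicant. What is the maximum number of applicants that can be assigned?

6

A valid assignment of size 6: Sam–R3, Iris–R7, Morgan–R5, Blake–R2, Lee–R8, Jordan–R6.
The set {Sam, Morgan, Blake, Ravi} has only 3 neighbours ({R2, R3, R5}), so by Hall's theorem at most 6 of the 7 applicants can be matched.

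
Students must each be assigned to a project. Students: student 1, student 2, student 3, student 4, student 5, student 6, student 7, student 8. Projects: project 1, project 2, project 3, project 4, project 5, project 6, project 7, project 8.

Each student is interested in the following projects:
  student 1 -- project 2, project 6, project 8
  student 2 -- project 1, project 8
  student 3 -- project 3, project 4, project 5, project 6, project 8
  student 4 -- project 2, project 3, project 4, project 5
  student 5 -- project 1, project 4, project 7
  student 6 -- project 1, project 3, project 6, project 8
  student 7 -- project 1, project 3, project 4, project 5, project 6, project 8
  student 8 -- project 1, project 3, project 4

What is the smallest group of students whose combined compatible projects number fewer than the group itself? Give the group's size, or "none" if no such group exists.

none

A matching saturating every student exists, for instance student 1→project 2, student 2→project 1, student 3→project 5, student 4→project 3, student 5→project 7, student 6→project 8, student 7→project 6, student 8→project 4.
By Hall's marriage theorem, this means |N(S)| ≥ |S| for every subset S, so no violating subset exists.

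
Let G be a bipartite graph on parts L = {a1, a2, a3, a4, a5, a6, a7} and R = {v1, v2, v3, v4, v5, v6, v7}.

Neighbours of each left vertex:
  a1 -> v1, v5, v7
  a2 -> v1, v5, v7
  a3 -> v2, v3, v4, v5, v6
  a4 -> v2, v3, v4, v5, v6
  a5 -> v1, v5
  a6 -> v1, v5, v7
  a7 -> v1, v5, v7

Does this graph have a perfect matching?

The set {a1, a2, a5, a6, a7} has only 3 neighbours ({v1, v5, v7}), so by Hall's theorem at most 5 of the 7 left vertices can be matched.
Hence no matching covers every left vertex.

No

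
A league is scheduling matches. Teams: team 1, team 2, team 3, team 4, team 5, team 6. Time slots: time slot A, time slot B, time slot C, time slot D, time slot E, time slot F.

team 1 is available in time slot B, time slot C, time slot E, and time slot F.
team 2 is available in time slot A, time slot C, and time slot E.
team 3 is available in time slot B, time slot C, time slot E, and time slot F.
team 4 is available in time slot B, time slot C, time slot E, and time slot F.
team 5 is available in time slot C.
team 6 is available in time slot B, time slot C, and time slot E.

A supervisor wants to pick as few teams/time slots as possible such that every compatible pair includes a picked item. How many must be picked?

A maximum matching has 5 edges (e.g. team 1–time slot F, team 2–time slot A, team 3–time slot E, team 4–time slot B, team 5–time slot C).
By König's theorem the minimum vertex cover has the same size. One such cover is {team 2, time slot B, time slot C, time slot E, time slot F}.

5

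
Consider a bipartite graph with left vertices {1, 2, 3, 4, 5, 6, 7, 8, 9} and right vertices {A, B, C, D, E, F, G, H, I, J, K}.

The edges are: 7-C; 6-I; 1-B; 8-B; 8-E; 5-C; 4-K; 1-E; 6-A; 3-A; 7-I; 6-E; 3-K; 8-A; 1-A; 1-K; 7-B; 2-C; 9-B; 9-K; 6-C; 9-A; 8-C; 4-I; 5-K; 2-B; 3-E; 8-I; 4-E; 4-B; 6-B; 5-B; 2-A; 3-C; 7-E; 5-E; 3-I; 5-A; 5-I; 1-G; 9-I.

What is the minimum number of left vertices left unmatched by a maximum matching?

2

A valid assignment of size 7: 1–G, 2–C, 3–K, 4–E, 5–A, 6–I, 7–B.
The set {2, 3, 4, 5, 6, 7, 8, 9} has only 6 neighbours ({A, B, C, E, I, K}), so by Hall's theorem at most 7 of the 9 left vertices can be matched.
That matches 7 of the 9, leaving 2 unmatched; no matching can do better.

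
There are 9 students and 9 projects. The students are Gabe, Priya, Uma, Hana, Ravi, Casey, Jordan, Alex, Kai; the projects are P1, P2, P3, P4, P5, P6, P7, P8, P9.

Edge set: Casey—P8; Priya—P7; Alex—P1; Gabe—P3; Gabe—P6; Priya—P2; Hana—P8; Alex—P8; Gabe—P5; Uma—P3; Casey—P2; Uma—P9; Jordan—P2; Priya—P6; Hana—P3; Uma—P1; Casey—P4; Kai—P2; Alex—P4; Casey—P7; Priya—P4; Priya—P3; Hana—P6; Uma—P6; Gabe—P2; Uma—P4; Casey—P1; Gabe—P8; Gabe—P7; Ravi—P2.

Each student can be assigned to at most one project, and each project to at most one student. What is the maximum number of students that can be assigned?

One maximum matching: Gabe-P3, Priya-P4, Uma-P6, Hana-P8, Ravi-P2, Casey-P7, Alex-P1.
The set {Ravi, Jordan, Kai} has only 1 neighbour ({P2}), so by Hall's theorem at most 7 of the 9 students can be matched.

7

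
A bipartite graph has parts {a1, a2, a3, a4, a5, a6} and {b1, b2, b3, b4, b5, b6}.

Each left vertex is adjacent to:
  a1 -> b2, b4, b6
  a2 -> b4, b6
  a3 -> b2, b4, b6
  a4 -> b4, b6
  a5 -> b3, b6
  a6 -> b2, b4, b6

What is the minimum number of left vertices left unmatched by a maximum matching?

2

A valid assignment of size 4: a1-b2, a2-b4, a3-b6, a5-b3.
The set {a1, a2, a3, a4, a6} has only 3 neighbours ({b2, b4, b6}), so by Hall's theorem at most 4 of the 6 left vertices can be matched.
That matches 4 of the 6, leaving 2 unmatched; no matching can do better.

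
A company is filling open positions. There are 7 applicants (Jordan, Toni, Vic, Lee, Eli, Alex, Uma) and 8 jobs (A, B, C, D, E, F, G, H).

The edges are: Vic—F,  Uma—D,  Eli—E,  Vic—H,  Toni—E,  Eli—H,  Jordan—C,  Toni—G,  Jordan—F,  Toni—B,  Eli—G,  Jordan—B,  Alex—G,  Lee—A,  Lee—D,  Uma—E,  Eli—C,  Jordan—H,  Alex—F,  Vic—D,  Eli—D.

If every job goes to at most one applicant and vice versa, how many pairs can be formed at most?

One maximum matching: Jordan–F, Toni–B, Vic–D, Lee–A, Eli–H, Alex–G, Uma–E.
All 7 applicants are matched, so no larger matching exists.

7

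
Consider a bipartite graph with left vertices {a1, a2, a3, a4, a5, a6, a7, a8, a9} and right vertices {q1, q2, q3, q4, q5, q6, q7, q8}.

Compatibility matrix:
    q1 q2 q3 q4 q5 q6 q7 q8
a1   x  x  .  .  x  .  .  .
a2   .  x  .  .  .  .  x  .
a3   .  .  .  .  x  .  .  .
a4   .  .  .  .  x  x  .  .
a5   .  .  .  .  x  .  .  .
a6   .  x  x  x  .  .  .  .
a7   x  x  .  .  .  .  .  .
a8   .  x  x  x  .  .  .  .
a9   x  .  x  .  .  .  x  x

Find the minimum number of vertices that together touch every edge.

A maximum matching has 8 edges (e.g. a1–q1, a2–q7, a3–q5, a4–q6, a6–q3, a7–q2, a8–q4, a9–q8).
By König's theorem the minimum vertex cover has the same size. One such cover is {a1, a2, a4, a6, a7, a8, a9, q5}.

8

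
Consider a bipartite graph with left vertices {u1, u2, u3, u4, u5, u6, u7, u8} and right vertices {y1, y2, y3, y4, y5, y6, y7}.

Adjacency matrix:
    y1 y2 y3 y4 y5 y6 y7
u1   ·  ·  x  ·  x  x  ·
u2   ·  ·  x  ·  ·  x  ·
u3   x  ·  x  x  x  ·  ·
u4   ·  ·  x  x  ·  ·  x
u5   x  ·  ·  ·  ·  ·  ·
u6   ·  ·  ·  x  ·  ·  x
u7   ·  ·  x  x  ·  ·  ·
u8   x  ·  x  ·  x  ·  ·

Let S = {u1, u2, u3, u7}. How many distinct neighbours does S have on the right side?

5

The union of neighbours of {u1, u2, u3, u7} is {y1, y3, y4, y5, y6}, which has 5 elements.
Since |N(S)| = 5 ≥ |S| = 4, Hall's condition holds for this subset.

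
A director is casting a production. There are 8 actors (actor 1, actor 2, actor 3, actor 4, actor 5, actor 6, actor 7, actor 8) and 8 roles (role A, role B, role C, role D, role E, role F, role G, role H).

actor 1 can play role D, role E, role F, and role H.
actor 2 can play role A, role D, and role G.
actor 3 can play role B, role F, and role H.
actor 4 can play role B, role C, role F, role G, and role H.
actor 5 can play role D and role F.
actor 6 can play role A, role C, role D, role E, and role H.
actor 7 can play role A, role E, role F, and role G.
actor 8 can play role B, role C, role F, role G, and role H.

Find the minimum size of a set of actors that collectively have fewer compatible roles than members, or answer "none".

none

A matching saturating every actor exists, for instance actor 1→role E, actor 2→role A, actor 3→role H, actor 4→role B, actor 5→role D, actor 6→role C, actor 7→role F, actor 8→role G.
By Hall's marriage theorem, this means |N(S)| ≥ |S| for every subset S, so no violating subset exists.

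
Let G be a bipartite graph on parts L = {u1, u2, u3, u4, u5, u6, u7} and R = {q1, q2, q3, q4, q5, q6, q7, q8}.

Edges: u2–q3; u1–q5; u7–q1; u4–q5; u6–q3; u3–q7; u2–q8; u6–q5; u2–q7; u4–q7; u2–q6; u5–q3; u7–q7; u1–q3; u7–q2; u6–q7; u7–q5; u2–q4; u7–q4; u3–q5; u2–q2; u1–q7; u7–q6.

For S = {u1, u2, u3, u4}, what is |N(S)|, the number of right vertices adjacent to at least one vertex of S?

7

The union of neighbours of {u1, u2, u3, u4} is {q2, q3, q4, q5, q6, q7, q8}, which has 7 elements.
Since |N(S)| = 7 ≥ |S| = 4, Hall's condition holds for this subset.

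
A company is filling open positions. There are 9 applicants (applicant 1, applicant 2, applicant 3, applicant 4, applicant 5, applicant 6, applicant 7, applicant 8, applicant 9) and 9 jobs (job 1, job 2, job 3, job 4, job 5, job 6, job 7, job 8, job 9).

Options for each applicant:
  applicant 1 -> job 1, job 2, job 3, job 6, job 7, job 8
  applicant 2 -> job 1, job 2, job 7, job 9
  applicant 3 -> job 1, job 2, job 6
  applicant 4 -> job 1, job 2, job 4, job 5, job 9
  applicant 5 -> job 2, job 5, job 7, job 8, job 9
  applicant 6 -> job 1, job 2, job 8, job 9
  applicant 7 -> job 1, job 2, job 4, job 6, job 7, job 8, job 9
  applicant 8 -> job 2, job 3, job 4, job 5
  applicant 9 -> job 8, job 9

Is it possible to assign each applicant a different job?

One maximum matching: applicant 1→job 3, applicant 2→job 1, applicant 3→job 6, applicant 4→job 4, applicant 5→job 7, applicant 6→job 2, applicant 7→job 8, applicant 8→job 5, applicant 9→job 9.
Every applicant is matched, so this is a perfect matching.

Yes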